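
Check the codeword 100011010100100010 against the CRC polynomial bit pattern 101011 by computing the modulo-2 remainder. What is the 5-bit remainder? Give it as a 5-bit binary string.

10101

Modulo-2 division of 100011010100100010 by 101011:
  pos 0: 100011 XOR 101011 = 001000
  pos 2: 100001 XOR 101011 = 001010
  pos 4: 101001 XOR 101011 = 000010
  pos 8: 100010 XOR 101011 = 001001
  pos 10: 100100 XOR 101011 = 001111
  pos 12: 111110 XOR 101011 = 010101
Remainder = 10101 (nonzero — an error is detected).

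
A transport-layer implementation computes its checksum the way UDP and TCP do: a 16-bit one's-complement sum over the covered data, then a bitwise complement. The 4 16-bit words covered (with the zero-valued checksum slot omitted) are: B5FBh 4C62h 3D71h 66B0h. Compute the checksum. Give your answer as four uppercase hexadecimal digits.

5980

One's-complement addition (fold any carry out of bit 15 back into bit 0):
  0xB5FB + 0x4C62 = 0x1025D → wrap carry → 0x025E
  0x025E + 0x3D71 = 0x03FCF
  0x3FCF + 0x66B0 = 0x0A67F
One's-complement sum = 0xA67F.
Checksum = ~0xA67F & 0xFFFF = 0x5980.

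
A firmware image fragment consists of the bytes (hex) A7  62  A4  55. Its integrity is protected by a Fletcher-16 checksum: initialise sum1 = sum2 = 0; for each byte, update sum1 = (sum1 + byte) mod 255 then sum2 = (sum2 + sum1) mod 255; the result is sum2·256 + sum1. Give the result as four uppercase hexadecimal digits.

Running sums (mod 255):
  after byte 0 (A7): sum1=167, sum2=167
  after byte 1 (62): sum1=10, sum2=177
  after byte 2 (A4): sum1=174, sum2=96
  after byte 3 (55): sum1=4, sum2=100
Checksum = sum2·256 + sum1 = 100·256 + 4 = 25604 = 0x6404.

6404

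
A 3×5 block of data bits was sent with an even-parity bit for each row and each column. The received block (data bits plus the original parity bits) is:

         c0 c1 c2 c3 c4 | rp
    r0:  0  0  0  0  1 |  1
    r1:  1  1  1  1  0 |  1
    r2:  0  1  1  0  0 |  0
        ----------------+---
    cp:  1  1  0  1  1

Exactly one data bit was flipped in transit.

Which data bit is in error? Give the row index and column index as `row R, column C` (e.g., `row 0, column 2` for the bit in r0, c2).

row 1, column 1

Recompute each row's even parity and compare to rp:
  r0: data parity 1, sent rp 1 → ok
  r1: data parity 0, sent rp 1 → mismatch
  r2: data parity 0, sent rp 0 → ok
Recompute each column's even parity and compare to cp:
  c0: data parity 1, sent cp 1 → ok
  c1: data parity 0, sent cp 1 → mismatch
  c2: data parity 0, sent cp 0 → ok
  c3: data parity 1, sent cp 1 → ok
  c4: data parity 1, sent cp 1 → ok
Exactly one row (r1) and one column (c1) fail → the flipped bit is at their intersection.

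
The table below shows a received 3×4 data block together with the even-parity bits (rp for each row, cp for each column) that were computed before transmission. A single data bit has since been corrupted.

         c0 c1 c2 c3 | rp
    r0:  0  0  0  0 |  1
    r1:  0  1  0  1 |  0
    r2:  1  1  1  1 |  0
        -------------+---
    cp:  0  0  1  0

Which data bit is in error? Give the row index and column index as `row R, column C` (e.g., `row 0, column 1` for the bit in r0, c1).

Recompute each row's even parity and compare to rp:
  r0: data parity 0, sent rp 1 → mismatch
  r1: data parity 0, sent rp 0 → ok
  r2: data parity 0, sent rp 0 → ok
Recompute each column's even parity and compare to cp:
  c0: data parity 1, sent cp 0 → mismatch
  c1: data parity 0, sent cp 0 → ok
  c2: data parity 1, sent cp 1 → ok
  c3: data parity 0, sent cp 0 → ok
Exactly one row (r0) and one column (c0) fail → the flipped bit is at their intersection.

row 0, column 0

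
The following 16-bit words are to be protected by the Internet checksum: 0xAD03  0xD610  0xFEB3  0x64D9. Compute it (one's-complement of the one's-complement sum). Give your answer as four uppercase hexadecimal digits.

195E

One's-complement addition (fold any carry out of bit 15 back into bit 0):
  0xAD03 + 0xD610 = 0x18313 → wrap carry → 0x8314
  0x8314 + 0xFEB3 = 0x181C7 → wrap carry → 0x81C8
  0x81C8 + 0x64D9 = 0x0E6A1
One's-complement sum = 0xE6A1.
Checksum = ~0xE6A1 & 0xFFFF = 0x195E.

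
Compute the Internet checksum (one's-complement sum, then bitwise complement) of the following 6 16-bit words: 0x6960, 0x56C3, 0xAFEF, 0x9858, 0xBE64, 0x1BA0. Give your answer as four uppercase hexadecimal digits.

One's-complement addition (fold any carry out of bit 15 back into bit 0):
  0x6960 + 0x56C3 = 0x0C023
  0xC023 + 0xAFEF = 0x17012 → wrap carry → 0x7013
  0x7013 + 0x9858 = 0x1086B → wrap carry → 0x086C
  0x086C + 0xBE64 = 0x0C6D0
  0xC6D0 + 0x1BA0 = 0x0E270
One's-complement sum = 0xE270.
Checksum = ~0xE270 & 0xFFFF = 0x1D8F.

1D8F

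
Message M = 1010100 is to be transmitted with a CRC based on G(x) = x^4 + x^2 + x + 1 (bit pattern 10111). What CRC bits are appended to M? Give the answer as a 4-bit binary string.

0001

Append 4 zeros: 10101000000. Divide by 10111 (XOR where the leading bit is 1):
  pos 0: 10101 XOR 10111 = 00010
  pos 3: 10000 XOR 10111 = 00111
  pos 5: 11100 XOR 10111 = 01011
  pos 6: 10110 XOR 10111 = 00001
Remainder (last 4 bits) = 0001. This is the CRC / FCS.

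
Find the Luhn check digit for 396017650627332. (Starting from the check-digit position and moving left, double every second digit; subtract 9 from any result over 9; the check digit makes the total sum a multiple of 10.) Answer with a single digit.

Partial digits right→left: 2 3 3 7 2 6 0 5 6 7 1 0 6 9 3
Double every second digit counting from the check-digit position (so the 1st, 3rd, 5th, ... of the partial from the right).
  doubled (with −9 where >9): 4 6 4 0 3 2 3 6 → sum 28
  kept as-is: 3 7 6 5 7 0 9 → sum 37
Total = 28 + 37 = 65.
Check digit = (10 − (65 mod 10)) mod 10 = 5.

5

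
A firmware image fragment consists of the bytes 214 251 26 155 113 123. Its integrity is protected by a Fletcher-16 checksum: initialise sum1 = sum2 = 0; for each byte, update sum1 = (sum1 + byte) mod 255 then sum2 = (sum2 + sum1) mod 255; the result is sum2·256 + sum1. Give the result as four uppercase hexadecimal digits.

Running sums (mod 255):
  after byte 0 (214): sum1=214, sum2=214
  after byte 1 (251): sum1=210, sum2=169
  after byte 2 (26): sum1=236, sum2=150
  after byte 3 (155): sum1=136, sum2=31
  after byte 4 (113): sum1=249, sum2=25
  after byte 5 (123): sum1=117, sum2=142
Checksum = sum2·256 + sum1 = 142·256 + 117 = 36469 = 0x8E75.

8E75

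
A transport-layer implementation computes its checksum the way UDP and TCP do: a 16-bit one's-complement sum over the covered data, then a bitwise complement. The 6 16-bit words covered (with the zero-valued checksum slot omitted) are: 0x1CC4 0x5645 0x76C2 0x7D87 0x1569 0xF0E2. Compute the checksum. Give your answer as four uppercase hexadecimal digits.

One's-complement addition (fold any carry out of bit 15 back into bit 0):
  0x1CC4 + 0x5645 = 0x07309
  0x7309 + 0x76C2 = 0x0E9CB
  0xE9CB + 0x7D87 = 0x16752 → wrap carry → 0x6753
  0x6753 + 0x1569 = 0x07CBC
  0x7CBC + 0xF0E2 = 0x16D9E → wrap carry → 0x6D9F
One's-complement sum = 0x6D9F.
Checksum = ~0x6D9F & 0xFFFF = 0x9260.

9260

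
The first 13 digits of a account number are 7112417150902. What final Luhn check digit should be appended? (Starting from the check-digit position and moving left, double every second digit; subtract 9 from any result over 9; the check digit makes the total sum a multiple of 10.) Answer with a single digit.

1

Partial digits right→left: 2 0 9 0 5 1 7 1 4 2 1 1 7
Double every second digit counting from the check-digit position (so the 1st, 3rd, 5th, ... of the partial from the right).
  doubled (with −9 where >9): 4 9 1 5 8 2 5 → sum 34
  kept as-is: 0 0 1 1 2 1 → sum 5
Total = 34 + 5 = 39.
Check digit = (10 − (39 mod 10)) mod 10 = 1.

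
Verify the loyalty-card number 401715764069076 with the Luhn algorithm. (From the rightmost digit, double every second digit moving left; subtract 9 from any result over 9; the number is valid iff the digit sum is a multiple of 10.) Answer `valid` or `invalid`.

invalid

From the right, keep odd positions and double even positions (subtract 9 from any doubled value over 9):
  doubled (positions 2,4,...): 5 9 0 3 1 5 0 → sum 23
  kept (positions 1,3,...): 6 0 6 4 7 1 1 4 → sum 29
Total = 52.
52 mod 10 = 2, so the number is invalid.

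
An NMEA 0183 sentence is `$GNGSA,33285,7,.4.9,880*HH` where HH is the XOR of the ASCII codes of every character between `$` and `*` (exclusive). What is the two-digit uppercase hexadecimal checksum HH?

XOR the ASCII codes of the payload characters:
  'G' = 0x47 → acc = 0x47
  'N' = 0x4E → acc = 0x09
  'G' = 0x47 → acc = 0x4E
  'S' = 0x53 → acc = 0x1D
  'A' = 0x41 → acc = 0x5C
  ',' = 0x2C → acc = 0x70
  '3' = 0x33 → acc = 0x43
  '3' = 0x33 → acc = 0x70
  '2' = 0x32 → acc = 0x42
  '8' = 0x38 → acc = 0x7A
  '5' = 0x35 → acc = 0x4F
  ',' = 0x2C → acc = 0x63
  '7' = 0x37 → acc = 0x54
  ',' = 0x2C → acc = 0x78
  '.' = 0x2E → acc = 0x56
  '4' = 0x34 → acc = 0x62
  '.' = 0x2E → acc = 0x4C
  '9' = 0x39 → acc = 0x75
  ',' = 0x2C → acc = 0x59
  '8' = 0x38 → acc = 0x61
  '8' = 0x38 → acc = 0x59
  '0' = 0x30 → acc = 0x69
Checksum = 0x69.

69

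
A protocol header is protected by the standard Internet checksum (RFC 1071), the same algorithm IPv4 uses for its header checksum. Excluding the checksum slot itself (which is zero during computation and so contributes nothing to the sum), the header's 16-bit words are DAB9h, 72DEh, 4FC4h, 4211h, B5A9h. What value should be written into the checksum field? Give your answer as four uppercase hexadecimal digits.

One's-complement addition (fold any carry out of bit 15 back into bit 0):
  0xDAB9 + 0x72DE = 0x14D97 → wrap carry → 0x4D98
  0x4D98 + 0x4FC4 = 0x09D5C
  0x9D5C + 0x4211 = 0x0DF6D
  0xDF6D + 0xB5A9 = 0x19516 → wrap carry → 0x9517
One's-complement sum = 0x9517.
Checksum = ~0x9517 & 0xFFFF = 0x6AE8.

6AE8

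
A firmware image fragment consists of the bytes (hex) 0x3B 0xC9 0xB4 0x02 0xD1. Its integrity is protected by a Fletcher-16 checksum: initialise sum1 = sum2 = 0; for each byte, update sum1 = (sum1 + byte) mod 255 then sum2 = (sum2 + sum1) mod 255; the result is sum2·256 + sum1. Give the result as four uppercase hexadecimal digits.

Running sums (mod 255):
  after byte 0 (0x3B): sum1=59, sum2=59
  after byte 1 (0xC9): sum1=5, sum2=64
  after byte 2 (0xB4): sum1=185, sum2=249
  after byte 3 (0x02): sum1=187, sum2=181
  after byte 4 (0xD1): sum1=141, sum2=67
Checksum = sum2·256 + sum1 = 67·256 + 141 = 17293 = 0x438D.

438D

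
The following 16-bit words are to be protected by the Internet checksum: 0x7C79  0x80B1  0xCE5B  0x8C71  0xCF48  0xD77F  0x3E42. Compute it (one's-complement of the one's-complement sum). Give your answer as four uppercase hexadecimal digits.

C2FC

One's-complement addition (fold any carry out of bit 15 back into bit 0):
  0x7C79 + 0x80B1 = 0x0FD2A
  0xFD2A + 0xCE5B = 0x1CB85 → wrap carry → 0xCB86
  0xCB86 + 0x8C71 = 0x157F7 → wrap carry → 0x57F8
  0x57F8 + 0xCF48 = 0x12740 → wrap carry → 0x2741
  0x2741 + 0xD77F = 0x0FEC0
  0xFEC0 + 0x3E42 = 0x13D02 → wrap carry → 0x3D03
One's-complement sum = 0x3D03.
Checksum = ~0x3D03 & 0xFFFF = 0xC2FC.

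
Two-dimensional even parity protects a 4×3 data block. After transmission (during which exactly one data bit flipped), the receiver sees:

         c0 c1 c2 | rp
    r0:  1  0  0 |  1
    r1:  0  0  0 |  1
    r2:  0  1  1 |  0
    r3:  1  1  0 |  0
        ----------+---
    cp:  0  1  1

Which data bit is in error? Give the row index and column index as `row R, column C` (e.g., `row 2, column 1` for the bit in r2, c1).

Recompute each row's even parity and compare to rp:
  r0: data parity 1, sent rp 1 → ok
  r1: data parity 0, sent rp 1 → mismatch
  r2: data parity 0, sent rp 0 → ok
  r3: data parity 0, sent rp 0 → ok
Recompute each column's even parity and compare to cp:
  c0: data parity 0, sent cp 0 → ok
  c1: data parity 0, sent cp 1 → mismatch
  c2: data parity 1, sent cp 1 → ok
Exactly one row (r1) and one column (c1) fail → the flipped bit is at their intersection.

row 1, column 1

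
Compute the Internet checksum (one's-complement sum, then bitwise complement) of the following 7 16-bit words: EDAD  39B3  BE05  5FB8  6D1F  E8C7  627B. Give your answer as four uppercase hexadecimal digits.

027E

One's-complement addition (fold any carry out of bit 15 back into bit 0):
  0xEDAD + 0x39B3 = 0x12760 → wrap carry → 0x2761
  0x2761 + 0xBE05 = 0x0E566
  0xE566 + 0x5FB8 = 0x1451E → wrap carry → 0x451F
  0x451F + 0x6D1F = 0x0B23E
  0xB23E + 0xE8C7 = 0x19B05 → wrap carry → 0x9B06
  0x9B06 + 0x627B = 0x0FD81
One's-complement sum = 0xFD81.
Checksum = ~0xFD81 & 0xFFFF = 0x027E.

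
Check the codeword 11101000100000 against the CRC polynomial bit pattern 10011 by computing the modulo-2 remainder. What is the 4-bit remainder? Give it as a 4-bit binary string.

Modulo-2 division of 11101000100000 by 10011:
  pos 0: 11101 XOR 10011 = 01110
  pos 1: 11100 XOR 10011 = 01111
  pos 2: 11110 XOR 10011 = 01101
  pos 3: 11010 XOR 10011 = 01001
  pos 4: 10011 XOR 10011 = 00000
Remainder = 0000 (zero — the frame passes the CRC check).

0000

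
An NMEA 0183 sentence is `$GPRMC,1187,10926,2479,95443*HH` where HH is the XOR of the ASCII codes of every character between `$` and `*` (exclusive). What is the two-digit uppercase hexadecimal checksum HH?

XOR the ASCII codes of the payload characters:
  'G' = 0x47 → acc = 0x47
  'P' = 0x50 → acc = 0x17
  'R' = 0x52 → acc = 0x45
  'M' = 0x4D → acc = 0x08
  'C' = 0x43 → acc = 0x4B
  ',' = 0x2C → acc = 0x67
  '1' = 0x31 → acc = 0x56
  '1' = 0x31 → acc = 0x67
  '8' = 0x38 → acc = 0x5F
  '7' = 0x37 → acc = 0x68
  ',' = 0x2C → acc = 0x44
  '1' = 0x31 → acc = 0x75
  '0' = 0x30 → acc = 0x45
  '9' = 0x39 → acc = 0x7C
  '2' = 0x32 → acc = 0x4E
  '6' = 0x36 → acc = 0x78
  ',' = 0x2C → acc = 0x54
  '2' = 0x32 → acc = 0x66
  '4' = 0x34 → acc = 0x52
  '7' = 0x37 → acc = 0x65
  '9' = 0x39 → acc = 0x5C
  ',' = 0x2C → acc = 0x70
  '9' = 0x39 → acc = 0x49
  '5' = 0x35 → acc = 0x7C
  '4' = 0x34 → acc = 0x48
  '4' = 0x34 → acc = 0x7C
  '3' = 0x33 → acc = 0x4F
Checksum = 0x4F.

4F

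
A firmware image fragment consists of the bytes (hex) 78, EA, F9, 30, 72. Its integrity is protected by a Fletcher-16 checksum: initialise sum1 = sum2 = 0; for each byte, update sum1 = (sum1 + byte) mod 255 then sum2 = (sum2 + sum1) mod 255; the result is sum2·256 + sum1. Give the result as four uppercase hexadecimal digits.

C600

Running sums (mod 255):
  after byte 0 (78): sum1=120, sum2=120
  after byte 1 (EA): sum1=99, sum2=219
  after byte 2 (F9): sum1=93, sum2=57
  after byte 3 (30): sum1=141, sum2=198
  after byte 4 (72): sum1=0, sum2=198
Checksum = sum2·256 + sum1 = 198·256 + 0 = 50688 = 0xC600.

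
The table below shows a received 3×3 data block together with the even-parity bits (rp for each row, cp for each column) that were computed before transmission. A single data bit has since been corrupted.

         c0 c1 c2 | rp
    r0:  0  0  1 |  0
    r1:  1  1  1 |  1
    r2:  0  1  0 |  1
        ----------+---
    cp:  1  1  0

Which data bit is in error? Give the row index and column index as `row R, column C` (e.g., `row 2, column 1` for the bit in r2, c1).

Recompute each row's even parity and compare to rp:
  r0: data parity 1, sent rp 0 → mismatch
  r1: data parity 1, sent rp 1 → ok
  r2: data parity 1, sent rp 1 → ok
Recompute each column's even parity and compare to cp:
  c0: data parity 1, sent cp 1 → ok
  c1: data parity 0, sent cp 1 → mismatch
  c2: data parity 0, sent cp 0 → ok
Exactly one row (r0) and one column (c1) fail → the flipped bit is at their intersection.

row 0, column 1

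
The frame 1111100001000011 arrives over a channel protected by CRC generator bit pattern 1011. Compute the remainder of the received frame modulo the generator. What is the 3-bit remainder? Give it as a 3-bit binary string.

Modulo-2 division of 1111100001000011 by 1011:
  pos 0: 1111 XOR 1011 = 0100
  pos 1: 1001 XOR 1011 = 0010
  pos 3: 1000 XOR 1011 = 0011
  pos 5: 1100 XOR 1011 = 0111
  pos 6: 1111 XOR 1011 = 0100
  pos 7: 1000 XOR 1011 = 0011
  pos 9: 1100 XOR 1011 = 0111
  pos 10: 1110 XOR 1011 = 0101
  pos 11: 1011 XOR 1011 = 0000
Remainder = 001 (nonzero — an error is detected).

001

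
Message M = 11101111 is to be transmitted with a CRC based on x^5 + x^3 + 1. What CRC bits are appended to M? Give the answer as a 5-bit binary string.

01110

Append 5 zeros: 1110111100000. Divide by 101001 (XOR where the leading bit is 1):
  pos 0: 111011 XOR 101001 = 010010
  pos 1: 100101 XOR 101001 = 001100
  pos 3: 110010 XOR 101001 = 011011
  pos 4: 110110 XOR 101001 = 011111
  pos 5: 111110 XOR 101001 = 010111
  pos 6: 101110 XOR 101001 = 000111
Remainder (last 5 bits) = 01110. This is the CRC / FCS.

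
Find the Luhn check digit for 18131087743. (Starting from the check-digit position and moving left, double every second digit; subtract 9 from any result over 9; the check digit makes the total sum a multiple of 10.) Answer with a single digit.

Partial digits right→left: 3 4 7 7 8 0 1 3 1 8 1
Double every second digit counting from the check-digit position (so the 1st, 3rd, 5th, ... of the partial from the right).
  doubled (with −9 where >9): 6 5 7 2 2 2 → sum 24
  kept as-is: 4 7 0 3 8 → sum 22
Total = 24 + 22 = 46.
Check digit = (10 − (46 mod 10)) mod 10 = 4.

4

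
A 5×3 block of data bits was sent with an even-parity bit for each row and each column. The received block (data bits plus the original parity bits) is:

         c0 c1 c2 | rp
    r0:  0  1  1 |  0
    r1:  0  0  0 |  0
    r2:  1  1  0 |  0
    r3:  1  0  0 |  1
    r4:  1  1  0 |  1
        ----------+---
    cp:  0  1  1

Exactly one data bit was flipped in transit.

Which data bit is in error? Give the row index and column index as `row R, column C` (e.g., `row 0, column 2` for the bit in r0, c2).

Recompute each row's even parity and compare to rp:
  r0: data parity 0, sent rp 0 → ok
  r1: data parity 0, sent rp 0 → ok
  r2: data parity 0, sent rp 0 → ok
  r3: data parity 1, sent rp 1 → ok
  r4: data parity 0, sent rp 1 → mismatch
Recompute each column's even parity and compare to cp:
  c0: data parity 1, sent cp 0 → mismatch
  c1: data parity 1, sent cp 1 → ok
  c2: data parity 1, sent cp 1 → ok
Exactly one row (r4) and one column (c0) fail → the flipped bit is at their intersection.

row 4, column 0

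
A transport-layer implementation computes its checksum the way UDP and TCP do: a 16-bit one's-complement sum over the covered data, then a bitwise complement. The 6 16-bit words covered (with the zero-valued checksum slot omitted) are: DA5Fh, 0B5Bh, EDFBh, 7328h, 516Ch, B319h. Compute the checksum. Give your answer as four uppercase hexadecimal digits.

One's-complement addition (fold any carry out of bit 15 back into bit 0):
  0xDA5F + 0x0B5B = 0x0E5BA
  0xE5BA + 0xEDFB = 0x1D3B5 → wrap carry → 0xD3B6
  0xD3B6 + 0x7328 = 0x146DE → wrap carry → 0x46DF
  0x46DF + 0x516C = 0x0984B
  0x984B + 0xB319 = 0x14B64 → wrap carry → 0x4B65
One's-complement sum = 0x4B65.
Checksum = ~0x4B65 & 0xFFFF = 0xB49A.

B49A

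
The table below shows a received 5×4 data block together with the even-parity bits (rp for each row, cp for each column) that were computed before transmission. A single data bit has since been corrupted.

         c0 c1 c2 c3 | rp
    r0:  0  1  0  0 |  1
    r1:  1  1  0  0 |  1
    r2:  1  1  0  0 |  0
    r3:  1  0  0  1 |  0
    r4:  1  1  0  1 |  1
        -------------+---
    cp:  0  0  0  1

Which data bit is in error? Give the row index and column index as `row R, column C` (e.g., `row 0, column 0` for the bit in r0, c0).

Recompute each row's even parity and compare to rp:
  r0: data parity 1, sent rp 1 → ok
  r1: data parity 0, sent rp 1 → mismatch
  r2: data parity 0, sent rp 0 → ok
  r3: data parity 0, sent rp 0 → ok
  r4: data parity 1, sent rp 1 → ok
Recompute each column's even parity and compare to cp:
  c0: data parity 0, sent cp 0 → ok
  c1: data parity 0, sent cp 0 → ok
  c2: data parity 0, sent cp 0 → ok
  c3: data parity 0, sent cp 1 → mismatch
Exactly one row (r1) and one column (c3) fail → the flipped bit is at their intersection.

row 1, column 3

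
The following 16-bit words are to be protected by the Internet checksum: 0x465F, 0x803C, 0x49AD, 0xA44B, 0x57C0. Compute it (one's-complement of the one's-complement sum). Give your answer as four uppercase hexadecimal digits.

F3AA

One's-complement addition (fold any carry out of bit 15 back into bit 0):
  0x465F + 0x803C = 0x0C69B
  0xC69B + 0x49AD = 0x11048 → wrap carry → 0x1049
  0x1049 + 0xA44B = 0x0B494
  0xB494 + 0x57C0 = 0x10C54 → wrap carry → 0x0C55
One's-complement sum = 0x0C55.
Checksum = ~0x0C55 & 0xFFFF = 0xF3AA.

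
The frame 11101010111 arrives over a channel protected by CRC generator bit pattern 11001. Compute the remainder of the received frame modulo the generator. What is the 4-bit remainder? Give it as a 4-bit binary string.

Modulo-2 division of 11101010111 by 11001:
  pos 0: 11101 XOR 11001 = 00100
  pos 2: 10001 XOR 11001 = 01000
  pos 3: 10000 XOR 11001 = 01001
  pos 4: 10011 XOR 11001 = 01010
  pos 5: 10101 XOR 11001 = 01100
  pos 6: 11001 XOR 11001 = 00000
Remainder = 0000 (zero — the frame passes the CRC check).

0000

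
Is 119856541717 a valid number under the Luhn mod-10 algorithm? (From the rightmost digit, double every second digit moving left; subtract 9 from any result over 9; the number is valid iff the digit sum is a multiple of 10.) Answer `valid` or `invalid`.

valid

From the right, keep odd positions and double even positions (subtract 9 from any doubled value over 9):
  doubled (positions 2,4,...): 2 2 1 1 9 2 → sum 17
  kept (positions 1,3,...): 7 7 4 6 8 1 → sum 33
Total = 50.
50 mod 10 = 0, so the number is valid.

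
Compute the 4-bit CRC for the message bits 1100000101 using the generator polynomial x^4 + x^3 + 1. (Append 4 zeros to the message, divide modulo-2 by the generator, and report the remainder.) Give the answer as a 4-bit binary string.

0011

Append 4 zeros: 11000001010000. Divide by 11001 (XOR where the leading bit is 1):
  pos 0: 11000 XOR 11001 = 00001
  pos 4: 10010 XOR 11001 = 01011
  pos 5: 10111 XOR 11001 = 01110
  pos 6: 11100 XOR 11001 = 00101
  pos 8: 10100 XOR 11001 = 01101
  pos 9: 11010 XOR 11001 = 00011
Remainder (last 4 bits) = 0011. This is the CRC / FCS.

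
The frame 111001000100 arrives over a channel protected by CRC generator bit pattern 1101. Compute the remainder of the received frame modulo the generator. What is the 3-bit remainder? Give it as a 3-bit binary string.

100

Modulo-2 division of 111001000100 by 1101:
  pos 0: 1110 XOR 1101 = 0011
  pos 2: 1101 XOR 1101 = 0000
Remainder = 100 (nonzero — an error is detected).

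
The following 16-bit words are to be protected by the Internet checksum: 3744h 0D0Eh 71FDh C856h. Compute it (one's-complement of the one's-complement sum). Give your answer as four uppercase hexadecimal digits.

One's-complement addition (fold any carry out of bit 15 back into bit 0):
  0x3744 + 0x0D0E = 0x04452
  0x4452 + 0x71FD = 0x0B64F
  0xB64F + 0xC856 = 0x17EA5 → wrap carry → 0x7EA6
One's-complement sum = 0x7EA6.
Checksum = ~0x7EA6 & 0xFFFF = 0x8159.

8159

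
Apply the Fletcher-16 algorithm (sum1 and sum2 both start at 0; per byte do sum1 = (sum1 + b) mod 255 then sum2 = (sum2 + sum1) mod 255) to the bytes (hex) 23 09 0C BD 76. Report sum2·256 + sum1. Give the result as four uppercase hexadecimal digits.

E96C

Running sums (mod 255):
  after byte 0 (23): sum1=35, sum2=35
  after byte 1 (09): sum1=44, sum2=79
  after byte 2 (0C): sum1=56, sum2=135
  after byte 3 (BD): sum1=245, sum2=125
  after byte 4 (76): sum1=108, sum2=233
Checksum = sum2·256 + sum1 = 233·256 + 108 = 59756 = 0xE96C.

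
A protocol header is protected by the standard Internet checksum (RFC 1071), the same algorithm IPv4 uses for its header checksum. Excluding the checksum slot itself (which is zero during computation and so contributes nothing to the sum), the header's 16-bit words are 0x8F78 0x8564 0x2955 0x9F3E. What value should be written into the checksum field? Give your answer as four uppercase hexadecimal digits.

One's-complement addition (fold any carry out of bit 15 back into bit 0):
  0x8F78 + 0x8564 = 0x114DC → wrap carry → 0x14DD
  0x14DD + 0x2955 = 0x03E32
  0x3E32 + 0x9F3E = 0x0DD70
One's-complement sum = 0xDD70.
Checksum = ~0xDD70 & 0xFFFF = 0x228F.

228F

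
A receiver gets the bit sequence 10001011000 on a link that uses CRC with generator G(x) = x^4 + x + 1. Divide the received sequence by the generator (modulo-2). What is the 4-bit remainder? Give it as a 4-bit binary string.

Modulo-2 division of 10001011000 by 10011:
  pos 0: 10001 XOR 10011 = 00010
  pos 3: 10011 XOR 10011 = 00000
Remainder = 0000 (zero — the frame passes the CRC check).

0000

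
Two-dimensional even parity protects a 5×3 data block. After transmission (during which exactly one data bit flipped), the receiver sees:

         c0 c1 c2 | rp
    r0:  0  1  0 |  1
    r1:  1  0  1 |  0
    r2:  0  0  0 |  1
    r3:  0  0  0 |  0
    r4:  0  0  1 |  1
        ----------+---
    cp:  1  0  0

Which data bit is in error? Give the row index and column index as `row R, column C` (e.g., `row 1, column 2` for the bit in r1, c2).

Recompute each row's even parity and compare to rp:
  r0: data parity 1, sent rp 1 → ok
  r1: data parity 0, sent rp 0 → ok
  r2: data parity 0, sent rp 1 → mismatch
  r3: data parity 0, sent rp 0 → ok
  r4: data parity 1, sent rp 1 → ok
Recompute each column's even parity and compare to cp:
  c0: data parity 1, sent cp 1 → ok
  c1: data parity 1, sent cp 0 → mismatch
  c2: data parity 0, sent cp 0 → ok
Exactly one row (r2) and one column (c1) fail → the flipped bit is at their intersection.

row 2, column 1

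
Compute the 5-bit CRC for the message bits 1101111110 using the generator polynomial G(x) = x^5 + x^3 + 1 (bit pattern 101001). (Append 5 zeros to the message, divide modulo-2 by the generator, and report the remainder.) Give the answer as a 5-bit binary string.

10010

Append 5 zeros: 110111111000000. Divide by 101001 (XOR where the leading bit is 1):
  pos 0: 110111 XOR 101001 = 011110
  pos 1: 111101 XOR 101001 = 010100
  pos 2: 101001 XOR 101001 = 000000
  pos 8: 100000 XOR 101001 = 001001
Remainder (last 5 bits) = 10010. This is the CRC / FCS.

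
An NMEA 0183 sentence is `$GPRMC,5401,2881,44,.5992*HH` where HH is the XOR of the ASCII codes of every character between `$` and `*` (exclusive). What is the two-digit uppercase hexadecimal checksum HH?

XOR the ASCII codes of the payload characters:
  'G' = 0x47 → acc = 0x47
  'P' = 0x50 → acc = 0x17
  'R' = 0x52 → acc = 0x45
  'M' = 0x4D → acc = 0x08
  'C' = 0x43 → acc = 0x4B
  ',' = 0x2C → acc = 0x67
  '5' = 0x35 → acc = 0x52
  '4' = 0x34 → acc = 0x66
  '0' = 0x30 → acc = 0x56
  '1' = 0x31 → acc = 0x67
  ',' = 0x2C → acc = 0x4B
  '2' = 0x32 → acc = 0x79
  '8' = 0x38 → acc = 0x41
  '8' = 0x38 → acc = 0x79
  '1' = 0x31 → acc = 0x48
  ',' = 0x2C → acc = 0x64
  '4' = 0x34 → acc = 0x50
  '4' = 0x34 → acc = 0x64
  ',' = 0x2C → acc = 0x48
  '.' = 0x2E → acc = 0x66
  '5' = 0x35 → acc = 0x53
  '9' = 0x39 → acc = 0x6A
  '9' = 0x39 → acc = 0x53
  '2' = 0x32 → acc = 0x61
Checksum = 0x61.

61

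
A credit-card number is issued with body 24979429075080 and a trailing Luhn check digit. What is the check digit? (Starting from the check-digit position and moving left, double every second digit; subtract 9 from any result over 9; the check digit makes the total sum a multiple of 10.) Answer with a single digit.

Partial digits right→left: 0 8 0 5 7 0 9 2 4 9 7 9 4 2
Double every second digit counting from the check-digit position (so the 1st, 3rd, 5th, ... of the partial from the right).
  doubled (with −9 where >9): 0 0 5 9 8 5 8 → sum 35
  kept as-is: 8 5 0 2 9 9 2 → sum 35
Total = 35 + 35 = 70.
Check digit = (10 − (70 mod 10)) mod 10 = 0.

0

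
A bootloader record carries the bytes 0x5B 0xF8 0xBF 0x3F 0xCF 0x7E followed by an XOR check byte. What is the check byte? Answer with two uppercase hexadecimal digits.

92

XOR the bytes together:
  start with 0x5B
  0x5B ⊕ 0xF8 = 0xA3
  0xA3 ⊕ 0xBF = 0x1C
  0x1C ⊕ 0x3F = 0x23
  0x23 ⊕ 0xCF = 0xEC
  0xEC ⊕ 0x7E = 0x92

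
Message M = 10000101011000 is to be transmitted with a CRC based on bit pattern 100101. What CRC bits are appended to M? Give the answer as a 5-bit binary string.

01111

Append 5 zeros: 1000010101100000000. Divide by 100101 (XOR where the leading bit is 1):
  pos 0: 100001 XOR 100101 = 000100
  pos 3: 100010 XOR 100101 = 000111
  pos 6: 111110 XOR 100101 = 011011
  pos 7: 110110 XOR 100101 = 010011
  pos 8: 100110 XOR 100101 = 000011
  pos 12: 110000 XOR 100101 = 010101
  pos 13: 101010 XOR 100101 = 001111
Remainder (last 5 bits) = 01111. This is the CRC / FCS.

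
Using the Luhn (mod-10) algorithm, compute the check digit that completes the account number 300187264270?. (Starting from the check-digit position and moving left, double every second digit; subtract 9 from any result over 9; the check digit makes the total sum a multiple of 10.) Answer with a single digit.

Partial digits right→left: 0 7 2 4 6 2 7 8 1 0 0 3
Double every second digit counting from the check-digit position (so the 1st, 3rd, 5th, ... of the partial from the right).
  doubled (with −9 where >9): 0 4 3 5 2 0 → sum 14
  kept as-is: 7 4 2 8 0 3 → sum 24
Total = 14 + 24 = 38.
Check digit = (10 − (38 mod 10)) mod 10 = 2.

2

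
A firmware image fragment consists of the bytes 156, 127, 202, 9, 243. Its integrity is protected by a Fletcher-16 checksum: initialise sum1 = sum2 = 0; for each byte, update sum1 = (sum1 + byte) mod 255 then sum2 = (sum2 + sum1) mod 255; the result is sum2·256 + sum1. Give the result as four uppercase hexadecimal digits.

Running sums (mod 255):
  after byte 0 (156): sum1=156, sum2=156
  after byte 1 (127): sum1=28, sum2=184
  after byte 2 (202): sum1=230, sum2=159
  after byte 3 (9): sum1=239, sum2=143
  after byte 4 (243): sum1=227, sum2=115
Checksum = sum2·256 + sum1 = 115·256 + 227 = 29667 = 0x73E3.

73E3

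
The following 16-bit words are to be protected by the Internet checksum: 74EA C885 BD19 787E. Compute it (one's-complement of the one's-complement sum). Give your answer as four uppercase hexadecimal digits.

8CF7

One's-complement addition (fold any carry out of bit 15 back into bit 0):
  0x74EA + 0xC885 = 0x13D6F → wrap carry → 0x3D70
  0x3D70 + 0xBD19 = 0x0FA89
  0xFA89 + 0x787E = 0x17307 → wrap carry → 0x7308
One's-complement sum = 0x7308.
Checksum = ~0x7308 & 0xFFFF = 0x8CF7.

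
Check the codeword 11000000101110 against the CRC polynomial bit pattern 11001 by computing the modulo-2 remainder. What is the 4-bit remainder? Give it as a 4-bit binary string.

Modulo-2 division of 11000000101110 by 11001:
  pos 0: 11000 XOR 11001 = 00001
  pos 4: 10001 XOR 11001 = 01000
  pos 5: 10000 XOR 11001 = 01001
  pos 6: 10011 XOR 11001 = 01010
  pos 7: 10101 XOR 11001 = 01100
  pos 8: 11001 XOR 11001 = 00000
Remainder = 0000 (zero — the frame passes the CRC check).

0000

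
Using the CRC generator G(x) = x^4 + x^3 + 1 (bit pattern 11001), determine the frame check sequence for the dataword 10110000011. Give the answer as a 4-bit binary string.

0000

Append 4 zeros: 101100000110000. Divide by 11001 (XOR where the leading bit is 1):
  pos 0: 10110 XOR 11001 = 01111
  pos 1: 11110 XOR 11001 = 00111
  pos 3: 11100 XOR 11001 = 00101
  pos 5: 10101 XOR 11001 = 01100
  pos 6: 11001 XOR 11001 = 00000
Remainder (last 4 bits) = 0000. This is the CRC / FCS.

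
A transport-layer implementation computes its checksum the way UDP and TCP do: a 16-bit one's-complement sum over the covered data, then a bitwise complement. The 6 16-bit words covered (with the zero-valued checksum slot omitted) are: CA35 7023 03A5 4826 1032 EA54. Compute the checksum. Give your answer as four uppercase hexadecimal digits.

7F54

One's-complement addition (fold any carry out of bit 15 back into bit 0):
  0xCA35 + 0x7023 = 0x13A58 → wrap carry → 0x3A59
  0x3A59 + 0x03A5 = 0x03DFE
  0x3DFE + 0x4826 = 0x08624
  0x8624 + 0x1032 = 0x09656
  0x9656 + 0xEA54 = 0x180AA → wrap carry → 0x80AB
One's-complement sum = 0x80AB.
Checksum = ~0x80AB & 0xFFFF = 0x7F54.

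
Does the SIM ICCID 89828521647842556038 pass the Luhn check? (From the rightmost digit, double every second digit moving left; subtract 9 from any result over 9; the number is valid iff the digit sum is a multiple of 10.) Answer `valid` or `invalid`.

invalid

From the right, keep odd positions and double even positions (subtract 9 from any doubled value over 9):
  doubled (positions 2,4,...): 6 3 1 8 5 3 4 7 7 7 → sum 51
  kept (positions 1,3,...): 8 0 5 2 8 4 1 5 2 9 → sum 44
Total = 95.
95 mod 10 = 5, so the number is invalid.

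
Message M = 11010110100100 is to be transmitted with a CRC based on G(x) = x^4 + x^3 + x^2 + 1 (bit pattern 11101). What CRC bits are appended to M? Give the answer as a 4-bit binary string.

1101

Append 4 zeros: 110101101001000000. Divide by 11101 (XOR where the leading bit is 1):
  pos 0: 11010 XOR 11101 = 00111
  pos 2: 11111 XOR 11101 = 00010
  pos 5: 10010 XOR 11101 = 01111
  pos 6: 11110 XOR 11101 = 00011
  pos 9: 11100 XOR 11101 = 00001
  pos 13: 10000 XOR 11101 = 01101
Remainder (last 4 bits) = 1101. This is the CRC / FCS.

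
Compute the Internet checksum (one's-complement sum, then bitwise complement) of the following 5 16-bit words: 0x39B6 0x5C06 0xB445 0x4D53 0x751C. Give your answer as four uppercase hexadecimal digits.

F38D

One's-complement addition (fold any carry out of bit 15 back into bit 0):
  0x39B6 + 0x5C06 = 0x095BC
  0x95BC + 0xB445 = 0x14A01 → wrap carry → 0x4A02
  0x4A02 + 0x4D53 = 0x09755
  0x9755 + 0x751C = 0x10C71 → wrap carry → 0x0C72
One's-complement sum = 0x0C72.
Checksum = ~0x0C72 & 0xFFFF = 0xF38D.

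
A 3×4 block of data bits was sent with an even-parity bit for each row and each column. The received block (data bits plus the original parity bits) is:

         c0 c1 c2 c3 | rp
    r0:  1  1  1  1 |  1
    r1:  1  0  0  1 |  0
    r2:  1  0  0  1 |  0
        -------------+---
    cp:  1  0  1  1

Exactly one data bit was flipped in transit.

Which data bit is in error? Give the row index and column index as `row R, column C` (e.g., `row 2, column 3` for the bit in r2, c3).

row 0, column 1

Recompute each row's even parity and compare to rp:
  r0: data parity 0, sent rp 1 → mismatch
  r1: data parity 0, sent rp 0 → ok
  r2: data parity 0, sent rp 0 → ok
Recompute each column's even parity and compare to cp:
  c0: data parity 1, sent cp 1 → ok
  c1: data parity 1, sent cp 0 → mismatch
  c2: data parity 1, sent cp 1 → ok
  c3: data parity 1, sent cp 1 → ok
Exactly one row (r0) and one column (c1) fail → the flipped bit is at their intersection.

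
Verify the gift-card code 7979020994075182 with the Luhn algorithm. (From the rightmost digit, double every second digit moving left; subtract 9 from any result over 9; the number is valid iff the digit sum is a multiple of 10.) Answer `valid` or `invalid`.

From the right, keep odd positions and double even positions (subtract 9 from any doubled value over 9):
  doubled (positions 2,4,...): 7 1 0 9 0 0 5 5 → sum 27
  kept (positions 1,3,...): 2 1 7 4 9 2 9 9 → sum 43
Total = 70.
70 mod 10 = 0, so the number is valid.

valid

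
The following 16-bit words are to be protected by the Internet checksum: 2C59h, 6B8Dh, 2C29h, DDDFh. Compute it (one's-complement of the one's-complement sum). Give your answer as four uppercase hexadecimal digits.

5E10

One's-complement addition (fold any carry out of bit 15 back into bit 0):
  0x2C59 + 0x6B8D = 0x097E6
  0x97E6 + 0x2C29 = 0x0C40F
  0xC40F + 0xDDDF = 0x1A1EE → wrap carry → 0xA1EF
One's-complement sum = 0xA1EF.
Checksum = ~0xA1EF & 0xFFFF = 0x5E10.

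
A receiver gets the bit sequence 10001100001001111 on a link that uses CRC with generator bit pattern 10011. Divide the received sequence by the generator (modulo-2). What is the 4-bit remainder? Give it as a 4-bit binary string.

0000

Modulo-2 division of 10001100001001111 by 10011:
  pos 0: 10001 XOR 10011 = 00010
  pos 3: 10100 XOR 10011 = 00111
  pos 5: 11100 XOR 10011 = 01111
  pos 6: 11111 XOR 10011 = 01100
  pos 7: 11000 XOR 10011 = 01011
  pos 8: 10110 XOR 10011 = 00101
  pos 10: 10111 XOR 10011 = 00100
  pos 12: 10011 XOR 10011 = 00000
Remainder = 0000 (zero — the frame passes the CRC check).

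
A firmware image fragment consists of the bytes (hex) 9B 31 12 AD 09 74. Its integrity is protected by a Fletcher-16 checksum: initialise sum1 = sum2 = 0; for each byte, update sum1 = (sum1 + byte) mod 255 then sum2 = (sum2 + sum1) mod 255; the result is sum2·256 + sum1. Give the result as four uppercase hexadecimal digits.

730A

Running sums (mod 255):
  after byte 0 (9B): sum1=155, sum2=155
  after byte 1 (31): sum1=204, sum2=104
  after byte 2 (12): sum1=222, sum2=71
  after byte 3 (AD): sum1=140, sum2=211
  after byte 4 (09): sum1=149, sum2=105
  after byte 5 (74): sum1=10, sum2=115
Checksum = sum2·256 + sum1 = 115·256 + 10 = 29450 = 0x730A.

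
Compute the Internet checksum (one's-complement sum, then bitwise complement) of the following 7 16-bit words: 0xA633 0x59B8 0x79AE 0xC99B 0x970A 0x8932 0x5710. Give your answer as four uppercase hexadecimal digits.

One's-complement addition (fold any carry out of bit 15 back into bit 0):
  0xA633 + 0x59B8 = 0x0FFEB
  0xFFEB + 0x79AE = 0x17999 → wrap carry → 0x799A
  0x799A + 0xC99B = 0x14335 → wrap carry → 0x4336
  0x4336 + 0x970A = 0x0DA40
  0xDA40 + 0x8932 = 0x16372 → wrap carry → 0x6373
  0x6373 + 0x5710 = 0x0BA83
One's-complement sum = 0xBA83.
Checksum = ~0xBA83 & 0xFFFF = 0x457C.

457C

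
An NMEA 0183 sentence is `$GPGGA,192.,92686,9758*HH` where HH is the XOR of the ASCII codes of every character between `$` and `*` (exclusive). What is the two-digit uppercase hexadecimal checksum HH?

XOR the ASCII codes of the payload characters:
  'G' = 0x47 → acc = 0x47
  'P' = 0x50 → acc = 0x17
  'G' = 0x47 → acc = 0x50
  'G' = 0x47 → acc = 0x17
  'A' = 0x41 → acc = 0x56
  ',' = 0x2C → acc = 0x7A
  '1' = 0x31 → acc = 0x4B
  '9' = 0x39 → acc = 0x72
  '2' = 0x32 → acc = 0x40
  '.' = 0x2E → acc = 0x6E
  ',' = 0x2C → acc = 0x42
  '9' = 0x39 → acc = 0x7B
  '2' = 0x32 → acc = 0x49
  '6' = 0x36 → acc = 0x7F
  '8' = 0x38 → acc = 0x47
  '6' = 0x36 → acc = 0x71
  ',' = 0x2C → acc = 0x5D
  '9' = 0x39 → acc = 0x64
  '7' = 0x37 → acc = 0x53
  '5' = 0x35 → acc = 0x66
  '8' = 0x38 → acc = 0x5E
Checksum = 0x5E.

5E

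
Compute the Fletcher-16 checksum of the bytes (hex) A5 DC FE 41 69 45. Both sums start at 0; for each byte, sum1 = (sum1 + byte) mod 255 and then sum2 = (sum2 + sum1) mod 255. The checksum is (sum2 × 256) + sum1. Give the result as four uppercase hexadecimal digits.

Running sums (mod 255):
  after byte 0 (A5): sum1=165, sum2=165
  after byte 1 (DC): sum1=130, sum2=40
  after byte 2 (FE): sum1=129, sum2=169
  after byte 3 (41): sum1=194, sum2=108
  after byte 4 (69): sum1=44, sum2=152
  after byte 5 (45): sum1=113, sum2=10
Checksum = sum2·256 + sum1 = 10·256 + 113 = 2673 = 0x0A71.

0A71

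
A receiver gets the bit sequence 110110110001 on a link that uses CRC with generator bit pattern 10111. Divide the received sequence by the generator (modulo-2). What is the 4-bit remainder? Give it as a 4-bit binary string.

0100

Modulo-2 division of 110110110001 by 10111:
  pos 0: 11011 XOR 10111 = 01100
  pos 1: 11000 XOR 10111 = 01111
  pos 2: 11111 XOR 10111 = 01000
  pos 3: 10001 XOR 10111 = 00110
  pos 5: 11000 XOR 10111 = 01111
  pos 6: 11110 XOR 10111 = 01001
  pos 7: 10011 XOR 10111 = 00100
Remainder = 0100 (nonzero — an error is detected).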